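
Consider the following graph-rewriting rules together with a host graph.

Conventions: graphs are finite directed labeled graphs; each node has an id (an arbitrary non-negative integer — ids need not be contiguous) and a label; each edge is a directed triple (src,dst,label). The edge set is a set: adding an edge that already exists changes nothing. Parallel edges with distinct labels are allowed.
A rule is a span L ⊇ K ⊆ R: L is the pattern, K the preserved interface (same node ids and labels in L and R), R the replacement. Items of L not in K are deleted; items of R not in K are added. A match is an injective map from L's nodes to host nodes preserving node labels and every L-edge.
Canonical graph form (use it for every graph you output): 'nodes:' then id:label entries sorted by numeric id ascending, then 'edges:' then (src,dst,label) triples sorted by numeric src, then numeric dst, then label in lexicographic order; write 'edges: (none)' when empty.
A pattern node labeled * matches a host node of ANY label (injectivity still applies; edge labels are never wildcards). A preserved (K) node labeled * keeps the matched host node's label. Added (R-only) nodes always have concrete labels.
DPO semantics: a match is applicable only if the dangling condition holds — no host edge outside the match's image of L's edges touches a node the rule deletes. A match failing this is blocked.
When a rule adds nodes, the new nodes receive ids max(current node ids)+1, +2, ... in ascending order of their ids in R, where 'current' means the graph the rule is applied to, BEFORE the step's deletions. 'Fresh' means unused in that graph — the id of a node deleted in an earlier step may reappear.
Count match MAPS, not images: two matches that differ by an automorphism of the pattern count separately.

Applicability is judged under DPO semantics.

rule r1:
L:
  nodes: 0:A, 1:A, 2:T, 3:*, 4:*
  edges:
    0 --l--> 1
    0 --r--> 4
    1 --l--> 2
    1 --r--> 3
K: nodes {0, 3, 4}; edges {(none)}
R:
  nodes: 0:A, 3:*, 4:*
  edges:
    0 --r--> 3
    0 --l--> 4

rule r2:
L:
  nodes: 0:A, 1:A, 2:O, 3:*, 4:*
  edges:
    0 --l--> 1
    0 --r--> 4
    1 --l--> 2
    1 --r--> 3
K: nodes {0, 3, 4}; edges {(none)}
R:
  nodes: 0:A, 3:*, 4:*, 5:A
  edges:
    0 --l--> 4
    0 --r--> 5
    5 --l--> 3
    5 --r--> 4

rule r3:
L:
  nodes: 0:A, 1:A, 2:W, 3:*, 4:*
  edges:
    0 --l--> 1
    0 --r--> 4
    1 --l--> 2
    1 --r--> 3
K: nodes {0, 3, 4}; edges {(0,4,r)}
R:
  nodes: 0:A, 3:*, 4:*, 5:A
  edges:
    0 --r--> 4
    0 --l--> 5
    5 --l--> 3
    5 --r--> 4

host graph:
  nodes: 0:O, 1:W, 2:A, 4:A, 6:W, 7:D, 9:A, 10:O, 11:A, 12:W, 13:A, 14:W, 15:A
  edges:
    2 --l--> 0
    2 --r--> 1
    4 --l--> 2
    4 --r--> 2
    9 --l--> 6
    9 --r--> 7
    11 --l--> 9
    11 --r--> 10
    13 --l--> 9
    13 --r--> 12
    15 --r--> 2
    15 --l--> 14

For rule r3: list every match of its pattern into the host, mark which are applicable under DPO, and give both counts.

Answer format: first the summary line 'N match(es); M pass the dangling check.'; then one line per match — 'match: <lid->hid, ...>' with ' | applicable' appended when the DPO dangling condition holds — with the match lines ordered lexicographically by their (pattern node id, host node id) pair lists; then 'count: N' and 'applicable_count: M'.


2 match(es); 0 pass the dangling check.
match: 0->11, 1->9, 2->6, 3->7, 4->10
match: 0->13, 1->9, 2->6, 3->7, 4->12
count: 2
applicable_count: 0


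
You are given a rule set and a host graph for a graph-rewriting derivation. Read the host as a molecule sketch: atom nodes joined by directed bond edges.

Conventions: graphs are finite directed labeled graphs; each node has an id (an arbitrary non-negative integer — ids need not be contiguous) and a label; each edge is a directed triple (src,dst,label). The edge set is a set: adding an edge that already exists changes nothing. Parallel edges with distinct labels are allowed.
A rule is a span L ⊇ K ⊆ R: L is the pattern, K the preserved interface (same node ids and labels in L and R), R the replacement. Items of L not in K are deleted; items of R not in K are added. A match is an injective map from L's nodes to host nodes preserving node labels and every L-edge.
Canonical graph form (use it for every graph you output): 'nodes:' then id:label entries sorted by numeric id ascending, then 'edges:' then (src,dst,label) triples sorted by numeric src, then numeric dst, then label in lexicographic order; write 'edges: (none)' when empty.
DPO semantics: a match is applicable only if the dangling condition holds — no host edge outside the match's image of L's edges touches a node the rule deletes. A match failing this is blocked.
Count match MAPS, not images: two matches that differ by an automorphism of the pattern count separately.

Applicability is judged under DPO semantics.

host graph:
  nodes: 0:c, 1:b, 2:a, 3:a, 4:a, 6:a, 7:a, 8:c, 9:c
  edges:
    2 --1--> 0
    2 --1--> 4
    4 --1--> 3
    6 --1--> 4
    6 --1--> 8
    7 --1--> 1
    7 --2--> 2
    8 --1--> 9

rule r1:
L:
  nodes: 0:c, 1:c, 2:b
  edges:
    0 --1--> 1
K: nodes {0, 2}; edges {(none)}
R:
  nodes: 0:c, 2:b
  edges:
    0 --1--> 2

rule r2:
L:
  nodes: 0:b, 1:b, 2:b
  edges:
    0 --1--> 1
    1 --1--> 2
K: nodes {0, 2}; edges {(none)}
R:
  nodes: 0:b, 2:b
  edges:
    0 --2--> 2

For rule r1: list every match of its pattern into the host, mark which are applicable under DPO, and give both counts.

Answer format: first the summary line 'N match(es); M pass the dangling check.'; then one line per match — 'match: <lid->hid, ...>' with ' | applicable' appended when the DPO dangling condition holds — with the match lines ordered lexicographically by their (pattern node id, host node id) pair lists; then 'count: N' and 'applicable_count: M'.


1 match(es); 1 pass the dangling check.
match: 0->8, 1->9, 2->1 | applicable
count: 1
applicable_count: 1


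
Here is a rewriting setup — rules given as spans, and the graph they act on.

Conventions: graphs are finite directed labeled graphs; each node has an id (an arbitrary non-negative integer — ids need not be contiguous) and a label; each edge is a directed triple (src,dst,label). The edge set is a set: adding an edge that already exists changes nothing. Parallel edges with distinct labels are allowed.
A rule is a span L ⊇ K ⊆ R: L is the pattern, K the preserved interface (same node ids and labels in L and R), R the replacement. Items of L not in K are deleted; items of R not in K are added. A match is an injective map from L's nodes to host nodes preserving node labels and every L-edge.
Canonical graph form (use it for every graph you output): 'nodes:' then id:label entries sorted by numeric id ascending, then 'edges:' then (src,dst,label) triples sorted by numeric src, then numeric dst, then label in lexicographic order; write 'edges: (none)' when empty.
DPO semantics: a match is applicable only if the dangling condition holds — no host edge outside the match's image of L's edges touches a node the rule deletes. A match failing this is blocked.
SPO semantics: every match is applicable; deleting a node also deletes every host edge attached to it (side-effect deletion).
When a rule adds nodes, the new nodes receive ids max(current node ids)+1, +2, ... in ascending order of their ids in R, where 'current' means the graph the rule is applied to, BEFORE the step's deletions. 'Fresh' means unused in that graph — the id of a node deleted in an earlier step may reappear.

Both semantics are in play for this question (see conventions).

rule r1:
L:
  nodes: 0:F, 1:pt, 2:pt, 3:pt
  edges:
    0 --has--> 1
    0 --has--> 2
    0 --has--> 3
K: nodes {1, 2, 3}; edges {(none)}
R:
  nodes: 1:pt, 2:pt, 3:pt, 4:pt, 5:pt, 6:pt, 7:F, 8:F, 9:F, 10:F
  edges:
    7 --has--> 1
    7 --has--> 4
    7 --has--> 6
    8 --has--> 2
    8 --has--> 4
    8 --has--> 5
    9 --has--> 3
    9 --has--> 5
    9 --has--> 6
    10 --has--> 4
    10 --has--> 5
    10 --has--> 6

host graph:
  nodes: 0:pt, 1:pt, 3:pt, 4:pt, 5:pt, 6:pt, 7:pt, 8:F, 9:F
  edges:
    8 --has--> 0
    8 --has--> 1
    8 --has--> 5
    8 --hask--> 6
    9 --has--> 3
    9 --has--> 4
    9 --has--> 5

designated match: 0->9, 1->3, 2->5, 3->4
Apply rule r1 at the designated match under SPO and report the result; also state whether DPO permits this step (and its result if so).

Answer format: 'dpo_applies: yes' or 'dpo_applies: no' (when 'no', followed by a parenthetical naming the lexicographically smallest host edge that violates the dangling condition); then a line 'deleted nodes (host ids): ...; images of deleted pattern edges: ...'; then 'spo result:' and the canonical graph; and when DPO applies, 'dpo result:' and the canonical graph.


dpo_applies: yes
deleted nodes (host ids): 9; images of deleted pattern edges: (9,3,has); (9,4,has); (9,5,has)
spo result:
nodes: 0:pt, 1:pt, 3:pt, 4:pt, 5:pt, 6:pt, 7:pt, 8:F, 10:pt, 11:pt, 12:pt, 13:F, 14:F, 15:F, 16:F
edges: (8,0,has); (8,1,has); (8,5,has); (8,6,hask); (13,3,has); (13,10,has); (13,12,has); (14,5,has); (14,10,has); (14,11,has); (15,4,has); (15,11,has); (15,12,has); (16,10,has); (16,11,has); (16,12,has)
dpo result:
nodes: 0:pt, 1:pt, 3:pt, 4:pt, 5:pt, 6:pt, 7:pt, 8:F, 10:pt, 11:pt, 12:pt, 13:F, 14:F, 15:F, 16:F
edges: (8,0,has); (8,1,has); (8,5,has); (8,6,hask); (13,3,has); (13,10,has); (13,12,has); (14,5,has); (14,10,has); (14,11,has); (15,4,has); (15,11,has); (15,12,has); (16,10,has); (16,11,has); (16,12,has)


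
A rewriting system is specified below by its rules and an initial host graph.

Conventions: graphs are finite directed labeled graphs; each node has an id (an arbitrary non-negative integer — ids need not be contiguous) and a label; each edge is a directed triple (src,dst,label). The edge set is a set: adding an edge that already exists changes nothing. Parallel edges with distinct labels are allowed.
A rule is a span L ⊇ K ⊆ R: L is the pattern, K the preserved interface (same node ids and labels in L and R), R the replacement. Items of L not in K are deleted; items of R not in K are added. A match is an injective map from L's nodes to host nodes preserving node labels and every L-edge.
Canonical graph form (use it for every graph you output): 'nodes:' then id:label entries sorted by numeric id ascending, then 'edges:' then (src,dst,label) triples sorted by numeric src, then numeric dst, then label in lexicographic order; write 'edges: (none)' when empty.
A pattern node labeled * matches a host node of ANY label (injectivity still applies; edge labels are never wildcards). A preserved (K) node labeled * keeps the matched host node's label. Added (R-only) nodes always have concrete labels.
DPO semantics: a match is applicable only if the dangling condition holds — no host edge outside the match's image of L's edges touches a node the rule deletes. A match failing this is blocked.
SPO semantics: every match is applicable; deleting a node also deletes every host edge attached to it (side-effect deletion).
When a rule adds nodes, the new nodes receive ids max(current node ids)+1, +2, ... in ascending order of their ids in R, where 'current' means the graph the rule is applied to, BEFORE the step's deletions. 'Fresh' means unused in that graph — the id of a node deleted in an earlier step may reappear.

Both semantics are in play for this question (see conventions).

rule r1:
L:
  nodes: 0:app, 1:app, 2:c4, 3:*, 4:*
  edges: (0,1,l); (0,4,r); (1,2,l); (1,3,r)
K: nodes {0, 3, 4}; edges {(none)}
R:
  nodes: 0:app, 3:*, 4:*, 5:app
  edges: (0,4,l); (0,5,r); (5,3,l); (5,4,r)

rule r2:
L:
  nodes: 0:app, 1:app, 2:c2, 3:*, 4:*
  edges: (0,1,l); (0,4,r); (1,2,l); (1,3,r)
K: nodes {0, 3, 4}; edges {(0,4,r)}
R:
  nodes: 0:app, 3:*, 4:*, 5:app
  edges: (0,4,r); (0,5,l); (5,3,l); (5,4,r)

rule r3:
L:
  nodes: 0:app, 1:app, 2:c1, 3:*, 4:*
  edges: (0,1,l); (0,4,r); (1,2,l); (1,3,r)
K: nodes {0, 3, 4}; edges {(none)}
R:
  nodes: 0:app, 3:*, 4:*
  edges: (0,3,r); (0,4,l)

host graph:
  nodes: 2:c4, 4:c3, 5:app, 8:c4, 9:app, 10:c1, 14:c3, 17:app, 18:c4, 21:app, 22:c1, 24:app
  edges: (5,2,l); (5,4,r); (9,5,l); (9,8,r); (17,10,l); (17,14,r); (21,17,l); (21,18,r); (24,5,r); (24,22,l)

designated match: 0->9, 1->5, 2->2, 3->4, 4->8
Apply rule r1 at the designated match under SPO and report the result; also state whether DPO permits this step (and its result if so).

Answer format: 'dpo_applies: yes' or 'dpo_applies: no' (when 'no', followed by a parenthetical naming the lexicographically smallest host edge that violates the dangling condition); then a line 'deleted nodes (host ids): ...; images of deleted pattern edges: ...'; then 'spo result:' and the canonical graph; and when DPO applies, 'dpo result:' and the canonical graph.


dpo_applies: no
(the rule deletes node 5, which keeps host edge (24,5,r) outside the match image — the dangling condition fails, DPO blocks; SPO proceeds and side-deletes such edges)
deleted nodes (host ids): 2, 5; images of deleted pattern edges: (5,2,l); (5,4,r); (9,5,l); (9,8,r)
spo result:
nodes: 4:c3, 8:c4, 9:app, 10:c1, 14:c3, 17:app, 18:c4, 21:app, 22:c1, 24:app, 25:app
edges: (9,8,l); (9,25,r); (17,10,l); (17,14,r); (21,17,l); (21,18,r); (24,22,l); (25,4,l); (25,8,r)


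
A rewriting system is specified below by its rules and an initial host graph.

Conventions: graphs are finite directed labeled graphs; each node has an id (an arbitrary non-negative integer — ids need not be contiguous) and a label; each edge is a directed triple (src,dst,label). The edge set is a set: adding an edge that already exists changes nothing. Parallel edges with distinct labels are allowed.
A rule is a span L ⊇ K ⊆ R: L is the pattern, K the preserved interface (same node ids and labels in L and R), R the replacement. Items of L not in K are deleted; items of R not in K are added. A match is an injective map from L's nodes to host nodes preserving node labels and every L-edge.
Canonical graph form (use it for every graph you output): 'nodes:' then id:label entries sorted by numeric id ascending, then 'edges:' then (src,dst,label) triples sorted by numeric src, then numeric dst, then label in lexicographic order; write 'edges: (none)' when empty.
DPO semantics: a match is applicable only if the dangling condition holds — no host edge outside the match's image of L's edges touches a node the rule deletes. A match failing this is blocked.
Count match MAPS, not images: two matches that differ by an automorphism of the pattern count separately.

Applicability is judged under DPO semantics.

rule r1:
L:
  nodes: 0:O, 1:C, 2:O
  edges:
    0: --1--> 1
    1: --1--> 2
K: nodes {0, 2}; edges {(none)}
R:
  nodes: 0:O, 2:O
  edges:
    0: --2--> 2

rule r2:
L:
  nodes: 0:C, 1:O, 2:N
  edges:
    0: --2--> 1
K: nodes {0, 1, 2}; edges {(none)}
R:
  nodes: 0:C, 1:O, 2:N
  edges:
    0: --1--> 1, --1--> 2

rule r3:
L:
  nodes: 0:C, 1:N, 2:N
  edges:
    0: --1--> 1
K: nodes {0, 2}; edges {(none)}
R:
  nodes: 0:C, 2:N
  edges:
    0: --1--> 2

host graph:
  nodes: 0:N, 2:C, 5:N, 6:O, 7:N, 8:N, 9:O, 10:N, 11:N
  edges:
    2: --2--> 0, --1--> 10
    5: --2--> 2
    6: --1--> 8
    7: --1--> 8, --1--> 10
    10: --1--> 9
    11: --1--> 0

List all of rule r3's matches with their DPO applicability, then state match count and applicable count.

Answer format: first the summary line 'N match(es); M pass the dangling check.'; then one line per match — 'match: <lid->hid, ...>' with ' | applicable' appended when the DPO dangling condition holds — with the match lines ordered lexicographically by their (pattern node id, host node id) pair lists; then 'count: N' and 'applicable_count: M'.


5 match(es); 0 pass the dangling check.
match: 0->2, 1->10, 2->0
match: 0->2, 1->10, 2->5
match: 0->2, 1->10, 2->7
match: 0->2, 1->10, 2->8
match: 0->2, 1->10, 2->11
count: 5
applicable_count: 0


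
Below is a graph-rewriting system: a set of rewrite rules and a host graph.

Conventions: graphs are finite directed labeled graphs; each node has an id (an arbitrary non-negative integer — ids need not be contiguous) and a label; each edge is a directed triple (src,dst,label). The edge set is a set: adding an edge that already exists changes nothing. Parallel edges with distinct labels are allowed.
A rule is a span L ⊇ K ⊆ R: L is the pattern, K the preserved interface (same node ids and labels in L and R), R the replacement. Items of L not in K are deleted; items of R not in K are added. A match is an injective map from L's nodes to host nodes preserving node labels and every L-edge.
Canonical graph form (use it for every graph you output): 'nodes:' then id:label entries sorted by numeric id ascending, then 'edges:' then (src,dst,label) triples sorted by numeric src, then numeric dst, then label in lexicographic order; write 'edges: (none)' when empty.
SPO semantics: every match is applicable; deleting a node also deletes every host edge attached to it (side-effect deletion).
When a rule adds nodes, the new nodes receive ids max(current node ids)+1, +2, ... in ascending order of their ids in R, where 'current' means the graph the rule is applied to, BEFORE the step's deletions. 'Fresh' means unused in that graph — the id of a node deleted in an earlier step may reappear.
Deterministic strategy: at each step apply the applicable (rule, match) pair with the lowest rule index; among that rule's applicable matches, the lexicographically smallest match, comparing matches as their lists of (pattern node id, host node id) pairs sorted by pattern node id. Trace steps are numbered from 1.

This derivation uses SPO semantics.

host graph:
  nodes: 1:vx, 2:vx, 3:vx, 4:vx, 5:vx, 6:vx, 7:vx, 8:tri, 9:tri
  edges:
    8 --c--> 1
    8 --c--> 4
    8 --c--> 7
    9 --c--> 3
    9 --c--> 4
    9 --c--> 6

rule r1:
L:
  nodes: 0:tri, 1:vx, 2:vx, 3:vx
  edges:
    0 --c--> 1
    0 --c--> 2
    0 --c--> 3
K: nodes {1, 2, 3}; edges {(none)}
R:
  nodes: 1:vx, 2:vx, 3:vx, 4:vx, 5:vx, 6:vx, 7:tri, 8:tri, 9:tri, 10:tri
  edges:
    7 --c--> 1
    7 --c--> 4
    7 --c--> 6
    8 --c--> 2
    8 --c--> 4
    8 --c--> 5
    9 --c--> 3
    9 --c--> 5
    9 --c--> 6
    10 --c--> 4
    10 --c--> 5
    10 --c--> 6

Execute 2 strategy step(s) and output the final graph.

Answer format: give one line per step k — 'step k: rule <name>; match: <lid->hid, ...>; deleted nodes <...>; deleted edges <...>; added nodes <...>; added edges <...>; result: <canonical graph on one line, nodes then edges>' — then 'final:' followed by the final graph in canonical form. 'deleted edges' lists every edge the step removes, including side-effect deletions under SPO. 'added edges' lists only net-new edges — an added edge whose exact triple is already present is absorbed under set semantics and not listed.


step 1: rule r1; match: 0->8, 1->1, 2->4, 3->7; deleted nodes 8; deleted edges (8,1,c); (8,4,c); (8,7,c); added nodes 10, 11, 12, 13, 14, 15, 16; added edges (13,1,c); (13,10,c); (13,12,c); (14,4,c); (14,10,c); (14,11,c); (15,7,c); (15,11,c); (15,12,c); (16,10,c); (16,11,c); (16,12,c); result: nodes: 1:vx, 2:vx, 3:vx, 4:vx, 5:vx, 6:vx, 7:vx, 9:tri, 10:vx, 11:vx, 12:vx, 13:tri, 14:tri, 15:tri, 16:tri edges: (9,3,c); (9,4,c); (9,6,c); (13,1,c); (13,10,c); (13,12,c); (14,4,c); (14,10,c); (14,11,c); (15,7,c); (15,11,c); (15,12,c); (16,10,c); (16,11,c); (16,12,c)
step 2: rule r1; match: 0->9, 1->3, 2->4, 3->6; deleted nodes 9; deleted edges (9,3,c); (9,4,c); (9,6,c); added nodes 17, 18, 19, 20, 21, 22, 23; added edges (20,3,c); (20,17,c); (20,19,c); (21,4,c); (21,17,c); (21,18,c); (22,6,c); (22,18,c); (22,19,c); (23,17,c); (23,18,c); (23,19,c); result: nodes: 1:vx, 2:vx, 3:vx, 4:vx, 5:vx, 6:vx, 7:vx, 10:vx, 11:vx, 12:vx, 13:tri, 14:tri, 15:tri, 16:tri, 17:vx, 18:vx, 19:vx, 20:tri, 21:tri, 22:tri, 23:tri edges: (13,1,c); (13,10,c); (13,12,c); (14,4,c); (14,10,c); (14,11,c); (15,7,c); (15,11,c); (15,12,c); (16,10,c); (16,11,c); (16,12,c); (20,3,c); (20,17,c); (20,19,c); (21,4,c); (21,17,c); (21,18,c); (22,6,c); (22,18,c); (22,19,c); (23,17,c); (23,18,c); (23,19,c)
final:
nodes: 1:vx, 2:vx, 3:vx, 4:vx, 5:vx, 6:vx, 7:vx, 10:vx, 11:vx, 12:vx, 13:tri, 14:tri, 15:tri, 16:tri, 17:vx, 18:vx, 19:vx, 20:tri, 21:tri, 22:tri, 23:tri
edges: (13,1,c); (13,10,c); (13,12,c); (14,4,c); (14,10,c); (14,11,c); (15,7,c); (15,11,c); (15,12,c); (16,10,c); (16,11,c); (16,12,c); (20,3,c); (20,17,c); (20,19,c); (21,4,c); (21,17,c); (21,18,c); (22,6,c); (22,18,c); (22,19,c); (23,17,c); (23,18,c); (23,19,c)


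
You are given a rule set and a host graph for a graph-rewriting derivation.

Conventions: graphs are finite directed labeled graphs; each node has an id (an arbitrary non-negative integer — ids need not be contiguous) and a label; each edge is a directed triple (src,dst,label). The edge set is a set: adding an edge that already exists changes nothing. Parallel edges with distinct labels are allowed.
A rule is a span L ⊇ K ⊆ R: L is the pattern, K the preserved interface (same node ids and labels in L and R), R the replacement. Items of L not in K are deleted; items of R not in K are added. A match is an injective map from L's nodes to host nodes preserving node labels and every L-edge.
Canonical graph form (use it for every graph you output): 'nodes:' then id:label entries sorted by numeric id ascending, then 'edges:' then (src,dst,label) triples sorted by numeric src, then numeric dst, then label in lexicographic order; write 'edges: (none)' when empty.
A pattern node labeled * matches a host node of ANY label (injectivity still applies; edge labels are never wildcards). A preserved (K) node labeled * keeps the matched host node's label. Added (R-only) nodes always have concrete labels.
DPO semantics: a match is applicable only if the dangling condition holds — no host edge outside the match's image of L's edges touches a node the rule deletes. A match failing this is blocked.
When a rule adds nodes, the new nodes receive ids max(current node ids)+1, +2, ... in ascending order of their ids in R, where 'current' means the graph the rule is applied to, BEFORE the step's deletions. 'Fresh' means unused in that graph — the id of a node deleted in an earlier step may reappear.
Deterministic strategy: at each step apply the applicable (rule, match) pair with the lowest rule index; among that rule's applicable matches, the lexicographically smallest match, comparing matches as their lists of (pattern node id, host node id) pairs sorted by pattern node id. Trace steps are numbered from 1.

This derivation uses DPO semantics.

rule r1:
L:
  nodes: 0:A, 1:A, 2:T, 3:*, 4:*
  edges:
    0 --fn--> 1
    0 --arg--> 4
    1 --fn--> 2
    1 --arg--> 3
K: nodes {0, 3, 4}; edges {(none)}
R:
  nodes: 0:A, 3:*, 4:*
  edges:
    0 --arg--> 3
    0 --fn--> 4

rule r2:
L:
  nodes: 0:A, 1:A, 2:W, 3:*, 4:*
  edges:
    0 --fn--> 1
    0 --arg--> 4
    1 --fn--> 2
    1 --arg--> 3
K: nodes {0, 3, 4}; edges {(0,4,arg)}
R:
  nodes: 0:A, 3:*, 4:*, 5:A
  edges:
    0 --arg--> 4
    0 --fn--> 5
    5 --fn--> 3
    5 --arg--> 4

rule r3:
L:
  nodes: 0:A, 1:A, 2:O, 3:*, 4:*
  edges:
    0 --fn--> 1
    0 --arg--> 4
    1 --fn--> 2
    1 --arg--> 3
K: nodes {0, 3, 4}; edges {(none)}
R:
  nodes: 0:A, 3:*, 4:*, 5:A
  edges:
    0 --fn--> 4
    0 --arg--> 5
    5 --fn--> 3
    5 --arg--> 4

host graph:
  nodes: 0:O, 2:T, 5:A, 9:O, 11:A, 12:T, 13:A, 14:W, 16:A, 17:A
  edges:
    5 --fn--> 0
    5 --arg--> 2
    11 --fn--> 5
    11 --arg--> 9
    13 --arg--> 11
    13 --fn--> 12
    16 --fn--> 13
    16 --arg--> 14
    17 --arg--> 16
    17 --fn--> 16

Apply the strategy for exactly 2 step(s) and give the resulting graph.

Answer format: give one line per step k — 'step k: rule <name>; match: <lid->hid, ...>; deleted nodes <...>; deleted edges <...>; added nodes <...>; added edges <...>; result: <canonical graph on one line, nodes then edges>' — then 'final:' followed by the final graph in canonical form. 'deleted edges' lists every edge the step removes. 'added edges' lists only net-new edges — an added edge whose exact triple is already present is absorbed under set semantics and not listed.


step 1: rule r1; match: 0->16, 1->13, 2->12, 3->11, 4->14; deleted nodes 12, 13; deleted edges (13,11,arg); (13,12,fn); (16,13,fn); (16,14,arg); added nodes (none); added edges (16,11,arg); (16,14,fn); result: nodes: 0:O, 2:T, 5:A, 9:O, 11:A, 14:W, 16:A, 17:A edges: (5,0,fn); (5,2,arg); (11,5,fn); (11,9,arg); (16,11,arg); (16,14,fn); (17,16,arg); (17,16,fn)
step 2: rule r3; match: 0->11, 1->5, 2->0, 3->2, 4->9; deleted nodes 0, 5; deleted edges (5,0,fn); (5,2,arg); (11,5,fn); (11,9,arg); added nodes 18; added edges (11,9,fn); (11,18,arg); (18,2,fn); (18,9,arg); result: nodes: 2:T, 9:O, 11:A, 14:W, 16:A, 17:A, 18:A edges: (11,9,fn); (11,18,arg); (16,11,arg); (16,14,fn); (17,16,arg); (17,16,fn); (18,2,fn); (18,9,arg)
final:
nodes: 2:T, 9:O, 11:A, 14:W, 16:A, 17:A, 18:A
edges: (11,9,fn); (11,18,arg); (16,11,arg); (16,14,fn); (17,16,arg); (17,16,fn); (18,2,fn); (18,9,arg)


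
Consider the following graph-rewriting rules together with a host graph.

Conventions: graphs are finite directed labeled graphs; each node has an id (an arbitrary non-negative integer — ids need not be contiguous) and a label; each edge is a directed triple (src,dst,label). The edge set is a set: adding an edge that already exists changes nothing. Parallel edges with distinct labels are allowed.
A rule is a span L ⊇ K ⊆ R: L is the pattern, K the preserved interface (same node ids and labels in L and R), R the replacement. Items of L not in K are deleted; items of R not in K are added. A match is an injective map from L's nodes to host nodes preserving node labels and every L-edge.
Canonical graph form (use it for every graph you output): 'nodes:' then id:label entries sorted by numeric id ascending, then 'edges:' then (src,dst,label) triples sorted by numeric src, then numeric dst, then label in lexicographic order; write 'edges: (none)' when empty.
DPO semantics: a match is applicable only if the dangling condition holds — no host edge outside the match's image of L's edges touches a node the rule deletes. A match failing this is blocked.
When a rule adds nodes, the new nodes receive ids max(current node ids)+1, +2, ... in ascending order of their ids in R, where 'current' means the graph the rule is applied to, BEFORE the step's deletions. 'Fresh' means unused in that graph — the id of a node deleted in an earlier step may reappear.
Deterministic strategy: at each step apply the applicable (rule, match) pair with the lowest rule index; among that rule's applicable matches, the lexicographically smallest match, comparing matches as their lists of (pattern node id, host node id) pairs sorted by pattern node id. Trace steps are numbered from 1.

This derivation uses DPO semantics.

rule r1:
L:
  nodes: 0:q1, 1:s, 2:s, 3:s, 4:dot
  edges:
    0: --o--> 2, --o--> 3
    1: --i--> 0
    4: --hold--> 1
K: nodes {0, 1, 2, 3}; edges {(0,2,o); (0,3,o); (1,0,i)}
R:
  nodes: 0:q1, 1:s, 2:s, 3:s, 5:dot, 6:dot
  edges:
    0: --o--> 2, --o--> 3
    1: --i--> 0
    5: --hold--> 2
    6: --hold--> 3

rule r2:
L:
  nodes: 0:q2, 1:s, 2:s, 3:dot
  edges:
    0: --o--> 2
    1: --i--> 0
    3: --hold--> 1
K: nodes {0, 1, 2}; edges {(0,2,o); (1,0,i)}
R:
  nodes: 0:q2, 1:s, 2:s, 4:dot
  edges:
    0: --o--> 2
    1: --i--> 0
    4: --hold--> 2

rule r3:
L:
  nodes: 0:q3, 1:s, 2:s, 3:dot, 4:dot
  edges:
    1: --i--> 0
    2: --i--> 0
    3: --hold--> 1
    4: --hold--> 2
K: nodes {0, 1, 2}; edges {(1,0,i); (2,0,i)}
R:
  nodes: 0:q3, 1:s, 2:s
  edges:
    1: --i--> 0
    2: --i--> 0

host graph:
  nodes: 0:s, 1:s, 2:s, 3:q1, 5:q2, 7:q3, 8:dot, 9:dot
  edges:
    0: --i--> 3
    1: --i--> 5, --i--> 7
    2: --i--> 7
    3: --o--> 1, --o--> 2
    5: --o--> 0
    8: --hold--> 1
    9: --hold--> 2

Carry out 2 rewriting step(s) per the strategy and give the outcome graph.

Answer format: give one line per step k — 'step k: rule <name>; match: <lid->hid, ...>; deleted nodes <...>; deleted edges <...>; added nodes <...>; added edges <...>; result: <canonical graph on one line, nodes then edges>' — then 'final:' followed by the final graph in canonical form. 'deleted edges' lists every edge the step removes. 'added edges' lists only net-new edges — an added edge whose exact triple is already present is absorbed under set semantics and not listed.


step 1: rule r2; match: 0->5, 1->1, 2->0, 3->8; deleted nodes 8; deleted edges (8,1,hold); added nodes 10; added edges (10,0,hold); result: nodes: 0:s, 1:s, 2:s, 3:q1, 5:q2, 7:q3, 9:dot, 10:dot edges: (0,3,i); (1,5,i); (1,7,i); (2,7,i); (3,1,o); (3,2,o); (5,0,o); (9,2,hold); (10,0,hold)
step 2: rule r1; match: 0->3, 1->0, 2->1, 3->2, 4->10; deleted nodes 10; deleted edges (10,0,hold); added nodes 11, 12; added edges (11,1,hold); (12,2,hold); result: nodes: 0:s, 1:s, 2:s, 3:q1, 5:q2, 7:q3, 9:dot, 11:dot, 12:dot edges: (0,3,i); (1,5,i); (1,7,i); (2,7,i); (3,1,o); (3,2,o); (5,0,o); (9,2,hold); (11,1,hold); (12,2,hold)
final:
nodes: 0:s, 1:s, 2:s, 3:q1, 5:q2, 7:q3, 9:dot, 11:dot, 12:dot
edges: (0,3,i); (1,5,i); (1,7,i); (2,7,i); (3,1,o); (3,2,o); (5,0,o); (9,2,hold); (11,1,hold); (12,2,hold)


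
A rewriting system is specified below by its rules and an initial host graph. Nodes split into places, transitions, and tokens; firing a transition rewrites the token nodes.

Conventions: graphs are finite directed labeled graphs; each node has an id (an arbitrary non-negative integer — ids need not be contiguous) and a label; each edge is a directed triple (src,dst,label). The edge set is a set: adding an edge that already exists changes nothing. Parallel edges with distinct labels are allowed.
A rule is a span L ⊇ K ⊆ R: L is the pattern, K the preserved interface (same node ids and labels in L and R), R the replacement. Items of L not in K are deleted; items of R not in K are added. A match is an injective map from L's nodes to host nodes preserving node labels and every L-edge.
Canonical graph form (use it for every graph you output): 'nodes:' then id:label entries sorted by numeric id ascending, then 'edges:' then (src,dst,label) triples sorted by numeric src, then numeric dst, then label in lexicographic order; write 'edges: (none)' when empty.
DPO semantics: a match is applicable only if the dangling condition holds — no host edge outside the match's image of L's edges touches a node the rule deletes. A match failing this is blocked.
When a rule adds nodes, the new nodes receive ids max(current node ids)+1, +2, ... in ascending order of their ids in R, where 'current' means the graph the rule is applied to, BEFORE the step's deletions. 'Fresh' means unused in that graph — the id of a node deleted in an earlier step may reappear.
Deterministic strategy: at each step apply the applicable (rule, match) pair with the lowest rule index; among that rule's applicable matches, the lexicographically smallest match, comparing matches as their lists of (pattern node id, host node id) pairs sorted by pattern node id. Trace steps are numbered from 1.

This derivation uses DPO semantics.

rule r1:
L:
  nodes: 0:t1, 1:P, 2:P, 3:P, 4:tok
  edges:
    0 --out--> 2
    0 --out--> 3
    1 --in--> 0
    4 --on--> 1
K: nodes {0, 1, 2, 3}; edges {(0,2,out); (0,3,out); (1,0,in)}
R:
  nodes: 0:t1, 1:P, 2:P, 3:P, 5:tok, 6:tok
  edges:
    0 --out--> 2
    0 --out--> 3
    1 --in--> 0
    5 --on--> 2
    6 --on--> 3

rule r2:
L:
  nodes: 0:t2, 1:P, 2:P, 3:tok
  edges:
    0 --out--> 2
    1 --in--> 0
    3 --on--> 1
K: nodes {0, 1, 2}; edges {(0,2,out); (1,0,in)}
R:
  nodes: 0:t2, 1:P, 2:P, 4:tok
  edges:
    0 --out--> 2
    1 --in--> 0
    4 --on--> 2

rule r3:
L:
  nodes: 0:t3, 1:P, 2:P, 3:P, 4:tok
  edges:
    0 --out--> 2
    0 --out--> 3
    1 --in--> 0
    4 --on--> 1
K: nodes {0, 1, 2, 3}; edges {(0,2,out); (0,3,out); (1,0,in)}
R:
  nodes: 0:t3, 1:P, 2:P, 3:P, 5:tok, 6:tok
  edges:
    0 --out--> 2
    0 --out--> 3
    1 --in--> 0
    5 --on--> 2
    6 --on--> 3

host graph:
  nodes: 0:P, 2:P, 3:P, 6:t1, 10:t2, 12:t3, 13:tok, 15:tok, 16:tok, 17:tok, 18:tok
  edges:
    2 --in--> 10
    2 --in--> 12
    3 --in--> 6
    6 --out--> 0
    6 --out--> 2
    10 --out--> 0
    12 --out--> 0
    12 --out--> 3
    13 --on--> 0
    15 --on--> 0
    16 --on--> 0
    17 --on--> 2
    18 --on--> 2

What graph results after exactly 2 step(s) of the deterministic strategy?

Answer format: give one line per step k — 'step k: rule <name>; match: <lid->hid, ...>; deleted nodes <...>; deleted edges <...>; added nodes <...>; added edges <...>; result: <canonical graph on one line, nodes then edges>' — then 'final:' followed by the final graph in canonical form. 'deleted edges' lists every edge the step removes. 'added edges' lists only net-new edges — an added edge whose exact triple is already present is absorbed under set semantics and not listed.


step 1: rule r2; match: 0->10, 1->2, 2->0, 3->17; deleted nodes 17; deleted edges (17,2,on); added nodes 19; added edges (19,0,on); result: nodes: 0:P, 2:P, 3:P, 6:t1, 10:t2, 12:t3, 13:tok, 15:tok, 16:tok, 18:tok, 19:tok edges: (2,10,in); (2,12,in); (3,6,in); (6,0,out); (6,2,out); (10,0,out); (12,0,out); (12,3,out); (13,0,on); (15,0,on); (16,0,on); (18,2,on); (19,0,on)
step 2: rule r2; match: 0->10, 1->2, 2->0, 3->18; deleted nodes 18; deleted edges (18,2,on); added nodes 20; added edges (20,0,on); result: nodes: 0:P, 2:P, 3:P, 6:t1, 10:t2, 12:t3, 13:tok, 15:tok, 16:tok, 19:tok, 20:tok edges: (2,10,in); (2,12,in); (3,6,in); (6,0,out); (6,2,out); (10,0,out); (12,0,out); (12,3,out); (13,0,on); (15,0,on); (16,0,on); (19,0,on); (20,0,on)
final:
nodes: 0:P, 2:P, 3:P, 6:t1, 10:t2, 12:t3, 13:tok, 15:tok, 16:tok, 19:tok, 20:tok
edges: (2,10,in); (2,12,in); (3,6,in); (6,0,out); (6,2,out); (10,0,out); (12,0,out); (12,3,out); (13,0,on); (15,0,on); (16,0,on); (19,0,on); (20,0,on)


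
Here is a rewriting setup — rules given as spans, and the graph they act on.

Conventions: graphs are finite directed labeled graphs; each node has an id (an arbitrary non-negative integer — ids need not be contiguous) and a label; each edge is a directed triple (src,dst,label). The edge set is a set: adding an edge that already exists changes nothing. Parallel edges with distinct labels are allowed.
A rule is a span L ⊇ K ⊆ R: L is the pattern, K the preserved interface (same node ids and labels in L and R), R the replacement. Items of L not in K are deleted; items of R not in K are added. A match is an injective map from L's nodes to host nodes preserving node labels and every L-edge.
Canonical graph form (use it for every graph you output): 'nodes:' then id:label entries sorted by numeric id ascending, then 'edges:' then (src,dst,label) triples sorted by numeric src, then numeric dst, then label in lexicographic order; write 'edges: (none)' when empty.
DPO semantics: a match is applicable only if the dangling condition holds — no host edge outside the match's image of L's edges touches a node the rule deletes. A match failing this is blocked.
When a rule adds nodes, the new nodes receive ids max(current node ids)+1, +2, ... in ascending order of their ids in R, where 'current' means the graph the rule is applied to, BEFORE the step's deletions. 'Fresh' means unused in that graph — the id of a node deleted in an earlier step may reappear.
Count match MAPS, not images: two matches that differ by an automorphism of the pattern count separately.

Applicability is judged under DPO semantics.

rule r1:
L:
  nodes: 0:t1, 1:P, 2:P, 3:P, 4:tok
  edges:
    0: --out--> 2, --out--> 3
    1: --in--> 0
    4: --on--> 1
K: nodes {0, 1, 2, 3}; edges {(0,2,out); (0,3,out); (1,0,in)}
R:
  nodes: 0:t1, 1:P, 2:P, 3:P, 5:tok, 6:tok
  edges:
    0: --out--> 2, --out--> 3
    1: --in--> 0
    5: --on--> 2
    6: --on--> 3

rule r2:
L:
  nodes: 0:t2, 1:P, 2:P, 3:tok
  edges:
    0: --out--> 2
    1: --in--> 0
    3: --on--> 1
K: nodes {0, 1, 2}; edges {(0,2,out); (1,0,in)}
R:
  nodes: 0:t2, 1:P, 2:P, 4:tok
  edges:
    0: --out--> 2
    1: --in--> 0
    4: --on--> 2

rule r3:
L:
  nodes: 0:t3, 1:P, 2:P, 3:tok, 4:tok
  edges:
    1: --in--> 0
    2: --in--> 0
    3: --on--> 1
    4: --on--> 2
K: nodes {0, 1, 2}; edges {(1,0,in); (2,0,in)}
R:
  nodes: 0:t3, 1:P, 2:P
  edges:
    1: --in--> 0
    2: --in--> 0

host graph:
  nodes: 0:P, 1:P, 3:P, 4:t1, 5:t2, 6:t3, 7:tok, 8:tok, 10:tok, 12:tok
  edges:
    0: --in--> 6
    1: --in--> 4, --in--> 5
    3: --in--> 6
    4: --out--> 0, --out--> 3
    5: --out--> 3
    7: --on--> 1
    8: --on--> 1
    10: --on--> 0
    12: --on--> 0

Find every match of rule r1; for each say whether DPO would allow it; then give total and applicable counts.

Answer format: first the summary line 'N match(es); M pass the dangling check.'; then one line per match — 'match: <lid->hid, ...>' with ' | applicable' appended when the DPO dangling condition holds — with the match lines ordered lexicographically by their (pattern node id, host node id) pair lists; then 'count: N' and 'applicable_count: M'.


4 match(es); 4 pass the dangling check.
match: 0->4, 1->1, 2->0, 3->3, 4->7 | applicable
match: 0->4, 1->1, 2->0, 3->3, 4->8 | applicable
match: 0->4, 1->1, 2->3, 3->0, 4->7 | applicable
match: 0->4, 1->1, 2->3, 3->0, 4->8 | applicable
count: 4
applicable_count: 4


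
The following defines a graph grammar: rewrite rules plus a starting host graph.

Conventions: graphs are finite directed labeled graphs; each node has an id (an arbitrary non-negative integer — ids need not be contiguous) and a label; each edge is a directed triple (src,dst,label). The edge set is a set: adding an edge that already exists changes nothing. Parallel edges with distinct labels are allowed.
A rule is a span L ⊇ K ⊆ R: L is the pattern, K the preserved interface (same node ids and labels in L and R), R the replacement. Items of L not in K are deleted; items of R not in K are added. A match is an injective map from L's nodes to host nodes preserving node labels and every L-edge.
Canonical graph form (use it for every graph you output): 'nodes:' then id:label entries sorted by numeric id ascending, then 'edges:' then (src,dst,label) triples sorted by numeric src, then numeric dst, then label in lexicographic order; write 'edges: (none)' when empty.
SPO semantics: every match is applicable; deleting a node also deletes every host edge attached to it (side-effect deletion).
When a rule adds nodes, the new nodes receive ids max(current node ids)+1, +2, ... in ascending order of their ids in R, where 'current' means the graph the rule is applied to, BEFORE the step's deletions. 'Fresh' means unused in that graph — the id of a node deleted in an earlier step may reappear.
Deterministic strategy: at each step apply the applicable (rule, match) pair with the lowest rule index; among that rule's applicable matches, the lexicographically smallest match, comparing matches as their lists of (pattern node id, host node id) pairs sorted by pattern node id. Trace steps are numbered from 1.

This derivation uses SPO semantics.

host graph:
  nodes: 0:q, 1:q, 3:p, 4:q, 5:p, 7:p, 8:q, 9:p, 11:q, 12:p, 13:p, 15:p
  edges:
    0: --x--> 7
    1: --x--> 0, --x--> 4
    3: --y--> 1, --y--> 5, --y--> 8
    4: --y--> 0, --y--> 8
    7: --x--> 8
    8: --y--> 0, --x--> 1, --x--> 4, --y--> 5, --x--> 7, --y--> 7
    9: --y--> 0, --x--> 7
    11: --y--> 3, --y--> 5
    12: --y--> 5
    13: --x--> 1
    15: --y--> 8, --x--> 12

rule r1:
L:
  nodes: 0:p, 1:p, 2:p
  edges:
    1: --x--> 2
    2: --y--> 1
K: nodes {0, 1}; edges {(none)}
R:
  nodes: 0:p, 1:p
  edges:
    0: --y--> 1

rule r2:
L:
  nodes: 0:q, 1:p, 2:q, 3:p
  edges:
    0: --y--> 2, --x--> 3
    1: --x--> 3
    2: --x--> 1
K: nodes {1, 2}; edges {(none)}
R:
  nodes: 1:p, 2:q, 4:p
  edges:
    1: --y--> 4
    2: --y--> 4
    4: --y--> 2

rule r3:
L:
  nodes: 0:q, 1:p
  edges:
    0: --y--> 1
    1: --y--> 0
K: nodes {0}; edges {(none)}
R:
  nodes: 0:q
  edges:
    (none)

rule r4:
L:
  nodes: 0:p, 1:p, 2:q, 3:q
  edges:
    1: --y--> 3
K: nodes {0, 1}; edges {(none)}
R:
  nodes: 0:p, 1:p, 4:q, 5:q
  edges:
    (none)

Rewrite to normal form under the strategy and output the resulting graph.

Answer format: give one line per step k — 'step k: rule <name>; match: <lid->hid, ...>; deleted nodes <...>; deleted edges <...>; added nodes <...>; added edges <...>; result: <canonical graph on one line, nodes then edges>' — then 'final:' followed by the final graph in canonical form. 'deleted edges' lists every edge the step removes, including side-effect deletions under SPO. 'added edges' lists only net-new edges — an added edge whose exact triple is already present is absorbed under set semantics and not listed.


step 1: rule r4; match: 0->3, 1->9, 2->1, 3->0; deleted nodes 0, 1; deleted edges (0,7,x); (1,0,x); (1,4,x); (3,1,y); (4,0,y); (8,0,y); (8,1,x); (9,0,y); (13,1,x); added nodes 16, 17; added edges (none); result: nodes: 3:p, 4:q, 5:p, 7:p, 8:q, 9:p, 11:q, 12:p, 13:p, 15:p, 16:q, 17:q edges: (3,5,y); (3,8,y); (4,8,y); (7,8,x); (8,4,x); (8,5,y); (8,7,x); (8,7,y); (9,7,x); (11,3,y); (11,5,y); (12,5,y); (15,8,y); (15,12,x)
step 2: rule r4; match: 0->3, 1->15, 2->4, 3->8; deleted nodes 4, 8; deleted edges (3,8,y); (4,8,y); (7,8,x); (8,4,x); (8,5,y); (8,7,x); (8,7,y); (15,8,y); added nodes 18, 19; added edges (none); result: nodes: 3:p, 5:p, 7:p, 9:p, 11:q, 12:p, 13:p, 15:p, 16:q, 17:q, 18:q, 19:q edges: (3,5,y); (9,7,x); (11,3,y); (11,5,y); (12,5,y); (15,12,x)
final:
nodes: 3:p, 5:p, 7:p, 9:p, 11:q, 12:p, 13:p, 15:p, 16:q, 17:q, 18:q, 19:q
edges: (3,5,y); (9,7,x); (11,3,y); (11,5,y); (12,5,y); (15,12,x)
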